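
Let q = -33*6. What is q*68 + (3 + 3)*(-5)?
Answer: -13494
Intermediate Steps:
q = -198
q*68 + (3 + 3)*(-5) = -198*68 + (3 + 3)*(-5) = -13464 + 6*(-5) = -13464 - 30 = -13494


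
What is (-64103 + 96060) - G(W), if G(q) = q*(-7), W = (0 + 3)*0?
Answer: 31957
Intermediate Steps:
W = 0 (W = 3*0 = 0)
G(q) = -7*q
(-64103 + 96060) - G(W) = (-64103 + 96060) - (-7)*0 = 31957 - 1*0 = 31957 + 0 = 31957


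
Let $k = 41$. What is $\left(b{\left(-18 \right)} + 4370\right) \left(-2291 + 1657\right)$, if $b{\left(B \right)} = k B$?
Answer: $-2302688$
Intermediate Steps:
$b{\left(B \right)} = 41 B$
$\left(b{\left(-18 \right)} + 4370\right) \left(-2291 + 1657\right) = \left(41 \left(-18\right) + 4370\right) \left(-2291 + 1657\right) = \left(-738 + 4370\right) \left(-634\right) = 3632 \left(-634\right) = -2302688$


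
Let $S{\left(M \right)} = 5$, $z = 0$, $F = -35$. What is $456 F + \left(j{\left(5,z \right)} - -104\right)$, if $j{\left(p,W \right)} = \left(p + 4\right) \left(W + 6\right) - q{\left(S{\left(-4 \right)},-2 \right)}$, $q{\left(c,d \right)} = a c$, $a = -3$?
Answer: $-15787$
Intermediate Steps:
$q{\left(c,d \right)} = - 3 c$
$j{\left(p,W \right)} = 15 + \left(4 + p\right) \left(6 + W\right)$ ($j{\left(p,W \right)} = \left(p + 4\right) \left(W + 6\right) - \left(-3\right) 5 = \left(4 + p\right) \left(6 + W\right) - -15 = \left(4 + p\right) \left(6 + W\right) + 15 = 15 + \left(4 + p\right) \left(6 + W\right)$)
$456 F + \left(j{\left(5,z \right)} - -104\right) = 456 \left(-35\right) + \left(\left(39 + 4 \cdot 0 + 6 \cdot 5 + 0 \cdot 5\right) - -104\right) = -15960 + \left(\left(39 + 0 + 30 + 0\right) + 104\right) = -15960 + \left(69 + 104\right) = -15960 + 173 = -15787$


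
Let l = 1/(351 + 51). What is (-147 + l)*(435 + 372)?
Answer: -15896017/134 ≈ -1.1863e+5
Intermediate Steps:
l = 1/402 ≈ 0.0024876
(-147 + l)*(435 + 372) = (-147 + 1/402)*(435 + 372) = -59093/402*807 = -15896017/134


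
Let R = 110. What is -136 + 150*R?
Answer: 16364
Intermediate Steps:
-136 + 150*R = -136 + 150*110 = -136 + 16500 = 16364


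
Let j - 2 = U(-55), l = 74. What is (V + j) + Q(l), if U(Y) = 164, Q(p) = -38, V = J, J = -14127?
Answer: -13999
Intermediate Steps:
V = -14127
j = 166 (j = 2 + 164 = 166)
(V + j) + Q(l) = (-14127 + 166) - 38 = -13961 - 38 = -13999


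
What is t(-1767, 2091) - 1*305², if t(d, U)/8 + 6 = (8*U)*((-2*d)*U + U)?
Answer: 989184760367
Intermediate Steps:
t(d, U) = -48 + 64*U*(U - 2*U*d) (t(d, U) = -48 + 8*((8*U)*((-2*d)*U + U)) = -48 + 8*((8*U)*(-2*U*d + U)) = -48 + 8*((8*U)*(U - 2*U*d)) = -48 + 8*(8*U*(U - 2*U*d)) = -48 + 64*U*(U - 2*U*d))
t(-1767, 2091) - 1*305² = (-48 + 64*2091² - 128*(-1767)*2091²) - 1*305² = (-48 + 64*4372281 - 128*(-1767)*4372281) - 1*93025 = (-48 + 279825984 + 988905027456) - 93025 = 989184853392 - 93025 = 989184760367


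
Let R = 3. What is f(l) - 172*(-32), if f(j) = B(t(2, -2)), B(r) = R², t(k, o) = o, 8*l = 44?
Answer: 5513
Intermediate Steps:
l = 11/2 (l = (⅛)*44 = 11/2 ≈ 5.5000)
B(r) = 9 (B(r) = 3² = 9)
f(j) = 9
f(l) - 172*(-32) = 9 - 172*(-32) = 9 + 5504 = 5513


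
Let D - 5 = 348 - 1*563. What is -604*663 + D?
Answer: -400662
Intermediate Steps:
D = -210 (D = 5 + (348 - 1*563) = 5 + (348 - 563) = 5 - 215 = -210)
-604*663 + D = -604*663 - 210 = -400452 - 210 = -400662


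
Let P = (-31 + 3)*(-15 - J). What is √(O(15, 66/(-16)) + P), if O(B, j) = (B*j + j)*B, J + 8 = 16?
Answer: I*√346 ≈ 18.601*I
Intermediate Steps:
J = 8 (J = -8 + 16 = 8)
O(B, j) = B*(j + B*j) (O(B, j) = (j + B*j)*B = B*(j + B*j))
P = 644 (P = (-31 + 3)*(-15 - 1*8) = -28*(-15 - 8) = -28*(-23) = 644)
√(O(15, 66/(-16)) + P) = √(15*(66/(-16))*(1 + 15) + 644) = √(15*(66*(-1/16))*16 + 644) = √(15*(-33/8)*16 + 644) = √(-990 + 644) = √(-346) = I*√346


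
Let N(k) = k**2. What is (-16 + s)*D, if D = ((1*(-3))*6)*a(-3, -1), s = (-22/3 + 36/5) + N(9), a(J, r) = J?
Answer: 17514/5 ≈ 3502.8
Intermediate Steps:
s = 1213/15 (s = (-22/3 + 36/5) + 9**2 = (-22*1/3 + 36*(1/5)) + 81 = (-22/3 + 36/5) + 81 = -2/15 + 81 = 1213/15 ≈ 80.867)
D = 54 (D = ((1*(-3))*6)*(-3) = -3*6*(-3) = -18*(-3) = 54)
(-16 + s)*D = (-16 + 1213/15)*54 = (973/15)*54 = 17514/5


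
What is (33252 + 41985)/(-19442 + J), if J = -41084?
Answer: -75237/60526 ≈ -1.2431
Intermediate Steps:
(33252 + 41985)/(-19442 + J) = (33252 + 41985)/(-19442 - 41084) = 75237/(-60526) = 75237*(-1/60526) = -75237/60526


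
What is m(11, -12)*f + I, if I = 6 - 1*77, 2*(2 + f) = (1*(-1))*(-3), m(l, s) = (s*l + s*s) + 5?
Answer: -159/2 ≈ -79.500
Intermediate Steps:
m(l, s) = 5 + s**2 + l*s (m(l, s) = (l*s + s**2) + 5 = (s**2 + l*s) + 5 = 5 + s**2 + l*s)
f = -1/2 (f = -2 + ((1*(-1))*(-3))/2 = -2 + (-1*(-3))/2 = -2 + (1/2)*3 = -2 + 3/2 = -1/2 ≈ -0.50000)
I = -71 (I = 6 - 77 = -71)
m(11, -12)*f + I = (5 + (-12)**2 + 11*(-12))*(-1/2) - 71 = (5 + 144 - 132)*(-1/2) - 71 = 17*(-1/2) - 71 = -17/2 - 71 = -159/2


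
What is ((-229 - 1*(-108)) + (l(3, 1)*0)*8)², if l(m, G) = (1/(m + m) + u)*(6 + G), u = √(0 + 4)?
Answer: 14641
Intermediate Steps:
u = 2 (u = √4 = 2)
l(m, G) = (2 + 1/(2*m))*(6 + G) (l(m, G) = (1/(m + m) + 2)*(6 + G) = (1/(2*m) + 2)*(6 + G) = (2 + 1/(2*m))*(6 + G))
((-229 - 1*(-108)) + (l(3, 1)*0)*8)² = ((-229 - 1*(-108)) + (((½)*(6 + 1 + 4*3*(6 + 1))/3)*0)*8)² = ((-229 + 108) + (((½)*(⅓)*(6 + 1 + 4*3*7))*0)*8)² = (-121 + (((½)*(⅓)*(6 + 1 + 84))*0)*8)² = (-121 + (((½)*(⅓)*91)*0)*8)² = (-121 + ((91/6)*0)*8)² = (-121 + 0*8)² = (-121 + 0)² = (-121)² = 14641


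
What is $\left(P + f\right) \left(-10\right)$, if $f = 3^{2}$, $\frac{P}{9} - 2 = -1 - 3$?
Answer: $90$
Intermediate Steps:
$P = -18$ ($P = 18 + 9 \left(-1 - 3\right) = 18 + 9 \left(-4\right) = 18 - 36 = -18$)
$f = 9$
$\left(P + f\right) \left(-10\right) = \left(-18 + 9\right) \left(-10\right) = \left(-9\right) \left(-10\right) = 90$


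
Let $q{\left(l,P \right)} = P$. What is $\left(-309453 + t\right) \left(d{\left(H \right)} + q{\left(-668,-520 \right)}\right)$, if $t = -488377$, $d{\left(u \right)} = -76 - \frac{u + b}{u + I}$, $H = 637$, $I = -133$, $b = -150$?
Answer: $\frac{120021954965}{252} \approx 4.7628 \cdot 10^{8}$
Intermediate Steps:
$d{\left(u \right)} = -76 - \frac{-150 + u}{-133 + u}$ ($d{\left(u \right)} = -76 - \frac{u - 150}{u - 133} = -76 - \frac{-150 + u}{-133 + u}$)
$\left(-309453 + t\right) \left(d{\left(H \right)} + q{\left(-668,-520 \right)}\right) = \left(-309453 - 488377\right) \left(\frac{10258 - 49049}{-133 + 637} - 520\right) = - 797830 \left(\frac{10258 - 49049}{504} - 520\right) = - 797830 \left(\frac{1}{504} \left(-38791\right) - 520\right) = - 797830 \left(- \frac{38791}{504} - 520\right) = \left(-797830\right) \left(- \frac{300871}{504}\right) = \frac{120021954965}{252}$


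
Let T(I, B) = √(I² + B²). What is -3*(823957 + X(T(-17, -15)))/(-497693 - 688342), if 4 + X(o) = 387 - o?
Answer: 164868/79069 - √514/395345 ≈ 2.0851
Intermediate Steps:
T(I, B) = √(B² + I²)
X(o) = 383 - o (X(o) = -4 + (387 - o) = 383 - o)
-3*(823957 + X(T(-17, -15)))/(-497693 - 688342) = -3*(823957 + (383 - √((-15)² + (-17)²)))/(-497693 - 688342) = -3*(823957 + (383 - √(225 + 289)))/(-1186035) = -3*(823957 + (383 - √514))*(-1)/1186035 = -3*(824340 - √514)*(-1)/1186035 = -3*(-54956/79069 + √514/1186035) = 164868/79069 - √514/395345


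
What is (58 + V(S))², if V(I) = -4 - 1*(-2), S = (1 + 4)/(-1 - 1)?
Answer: 3136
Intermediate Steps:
S = -5/2 (S = 5/(-2) = 5*(-½) = -5/2 ≈ -2.5000)
V(I) = -2 (V(I) = -4 + 2 = -2)
(58 + V(S))² = (58 - 2)² = 56² = 3136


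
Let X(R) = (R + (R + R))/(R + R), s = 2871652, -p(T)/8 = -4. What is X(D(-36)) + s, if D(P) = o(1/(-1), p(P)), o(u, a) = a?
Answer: 5743307/2 ≈ 2.8717e+6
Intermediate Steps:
p(T) = 32 (p(T) = -8*(-4) = 32)
D(P) = 32
X(R) = 3/2 (X(R) = (R + 2*R)/((2*R)) = (3*R)*(1/(2*R)) = 3/2)
X(D(-36)) + s = 3/2 + 2871652 = 5743307/2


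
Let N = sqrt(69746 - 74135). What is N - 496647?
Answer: -496647 + I*sqrt(4389) ≈ -4.9665e+5 + 66.25*I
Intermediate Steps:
N = I*sqrt(4389) (N = sqrt(-4389) = I*sqrt(4389) ≈ 66.25*I)
N - 496647 = I*sqrt(4389) - 496647 = -496647 + I*sqrt(4389)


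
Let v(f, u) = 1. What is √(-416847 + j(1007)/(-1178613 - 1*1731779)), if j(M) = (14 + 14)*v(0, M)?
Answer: I*√220678322265971774/727598 ≈ 645.64*I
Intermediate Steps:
j(M) = 28 (j(M) = (14 + 14)*1 = 28*1 = 28)
√(-416847 + j(1007)/(-1178613 - 1*1731779)) = √(-416847 + 28/(-1178613 - 1*1731779)) = √(-416847 + 28/(-1178613 - 1731779)) = √(-416847 + 28/(-2910392)) = √(-416847 + 28*(-1/2910392)) = √(-416847 - 7/727598) = √(-303297043513/727598) = I*√220678322265971774/727598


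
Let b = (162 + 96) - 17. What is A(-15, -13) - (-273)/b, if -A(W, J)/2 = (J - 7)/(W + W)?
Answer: -145/723 ≈ -0.20055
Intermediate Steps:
A(W, J) = -(-7 + J)/W (A(W, J) = -2*(J - 7)/(W + W) = -2*(-7 + J)/(2*W) = -2*(-7 + J)*1/(2*W) = -(-7 + J)/W)
b = 241 (b = 258 - 17 = 241)
A(-15, -13) - (-273)/b = (7 - 1*(-13))/(-15) - (-273)/241 = -(7 + 13)/15 - (-273)/241 = -1/15*20 - 1*(-273/241) = -4/3 + 273/241 = -145/723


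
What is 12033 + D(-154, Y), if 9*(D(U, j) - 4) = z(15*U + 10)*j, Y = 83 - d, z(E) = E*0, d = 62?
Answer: 12037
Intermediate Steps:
z(E) = 0
Y = 21 (Y = 83 - 1*62 = 83 - 62 = 21)
D(U, j) = 4 (D(U, j) = 4 + (0*j)/9 = 4 + (⅑)*0 = 4 + 0 = 4)
12033 + D(-154, Y) = 12033 + 4 = 12037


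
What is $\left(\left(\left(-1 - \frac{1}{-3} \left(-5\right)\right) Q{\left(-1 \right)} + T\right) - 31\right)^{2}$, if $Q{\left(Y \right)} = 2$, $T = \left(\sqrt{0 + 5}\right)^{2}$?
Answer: $\frac{8836}{9} \approx 981.78$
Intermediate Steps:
$T = 5$ ($T = \left(\sqrt{5}\right)^{2} = 5$)
$\left(\left(\left(-1 - \frac{1}{-3} \left(-5\right)\right) Q{\left(-1 \right)} + T\right) - 31\right)^{2} = \left(\left(\left(-1 - \frac{1}{-3} \left(-5\right)\right) 2 + 5\right) - 31\right)^{2} = \left(\left(\left(-1 - \left(- \frac{1}{3}\right) \left(-5\right)\right) 2 + 5\right) - 31\right)^{2} = \left(\left(\left(-1 - \frac{5}{3}\right) 2 + 5\right) - 31\right)^{2} = \left(\left(\left(- \frac{8}{3}\right) 2 + 5\right) - 31\right)^{2} = \left(\left(- \frac{16}{3} + 5\right) - 31\right)^{2} = \left(- \frac{1}{3} - 31\right)^{2} = \left(- \frac{94}{3}\right)^{2} = \frac{8836}{9}$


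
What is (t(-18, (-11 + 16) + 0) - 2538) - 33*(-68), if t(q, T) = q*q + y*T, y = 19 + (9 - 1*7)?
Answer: 135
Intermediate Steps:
y = 21 (y = 19 + (9 - 7) = 19 + 2 = 21)
t(q, T) = q² + 21*T (t(q, T) = q*q + 21*T = q² + 21*T)
(t(-18, (-11 + 16) + 0) - 2538) - 33*(-68) = (((-18)² + 21*((-11 + 16) + 0)) - 2538) - 33*(-68) = ((324 + 21*(5 + 0)) - 2538) + 2244 = ((324 + 21*5) - 2538) + 2244 = ((324 + 105) - 2538) + 2244 = (429 - 2538) + 2244 = -2109 + 2244 = 135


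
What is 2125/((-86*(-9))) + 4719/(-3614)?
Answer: 77447/53793 ≈ 1.4397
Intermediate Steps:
2125/((-86*(-9))) + 4719/(-3614) = 2125/774 + 4719*(-1/3614) = 2125*(1/774) - 363/278 = 2125/774 - 363/278 = 77447/53793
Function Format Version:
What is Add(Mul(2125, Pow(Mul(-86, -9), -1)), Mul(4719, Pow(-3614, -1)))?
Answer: Rational(77447, 53793) ≈ 1.4397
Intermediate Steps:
Add(Mul(2125, Pow(Mul(-86, -9), -1)), Mul(4719, Pow(-3614, -1))) = Add(Mul(2125, Pow(774, -1)), Mul(4719, Rational(-1, 3614))) = Add(Mul(2125, Rational(1, 774)), Rational(-363, 278)) = Add(Rational(2125, 774), Rational(-363, 278)) = Rational(77447, 53793)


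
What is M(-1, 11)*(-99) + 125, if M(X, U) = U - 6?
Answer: -370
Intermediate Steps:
M(X, U) = -6 + U
M(-1, 11)*(-99) + 125 = (-6 + 11)*(-99) + 125 = 5*(-99) + 125 = -495 + 125 = -370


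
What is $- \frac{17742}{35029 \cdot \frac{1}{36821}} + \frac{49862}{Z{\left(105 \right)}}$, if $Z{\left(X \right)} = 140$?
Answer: $- \frac{44856164741}{2452030} \approx -18293.0$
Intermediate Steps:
$- \frac{17742}{35029 \cdot \frac{1}{36821}} + \frac{49862}{Z{\left(105 \right)}} = - \frac{17742}{35029 \cdot \frac{1}{36821}} + \frac{49862}{140} = - \frac{17742}{35029 \cdot \frac{1}{36821}} + 49862 \cdot \frac{1}{140} = - \frac{17742}{\frac{35029}{36821}} + \frac{24931}{70} = \left(-17742\right) \frac{36821}{35029} + \frac{24931}{70} = - \frac{653278182}{35029} + \frac{24931}{70} = - \frac{44856164741}{2452030}$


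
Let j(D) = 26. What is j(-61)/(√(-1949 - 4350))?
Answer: -26*I*√6299/6299 ≈ -0.3276*I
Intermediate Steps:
j(-61)/(√(-1949 - 4350)) = 26/(√(-1949 - 4350)) = 26/(√(-6299)) = 26/((I*√6299)) = 26*(-I*√6299/6299) = -26*I*√6299/6299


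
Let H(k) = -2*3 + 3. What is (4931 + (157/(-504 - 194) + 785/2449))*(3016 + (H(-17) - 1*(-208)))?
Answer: 27150532755479/1709402 ≈ 1.5883e+7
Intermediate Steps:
H(k) = -3 (H(k) = -6 + 3 = -3)
(4931 + (157/(-504 - 194) + 785/2449))*(3016 + (H(-17) - 1*(-208))) = (4931 + (157/(-504 - 194) + 785/2449))*(3016 + (-3 - 1*(-208))) = (4931 + (157/(-698) + 785*(1/2449)))*(3016 + (-3 + 208)) = (4931 + (157*(-1/698) + 785/2449))*(3016 + 205) = (4931 + (-157/698 + 785/2449))*3221 = (4931 + 163437/1709402)*3221 = (8429224699/1709402)*3221 = 27150532755479/1709402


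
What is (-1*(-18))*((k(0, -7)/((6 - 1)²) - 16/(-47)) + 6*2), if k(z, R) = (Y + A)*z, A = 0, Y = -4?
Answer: 10440/47 ≈ 222.13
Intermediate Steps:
k(z, R) = -4*z (k(z, R) = (-4 + 0)*z = -4*z)
(-1*(-18))*((k(0, -7)/((6 - 1)²) - 16/(-47)) + 6*2) = (-1*(-18))*(((-4*0)/((6 - 1)²) - 16/(-47)) + 6*2) = 18*((0/(5²) - 16*(-1/47)) + 12) = 18*((0/25 + 16/47) + 12) = 18*((0*(1/25) + 16/47) + 12) = 18*((0 + 16/47) + 12) = 18*(16/47 + 12) = 18*(580/47) = 10440/47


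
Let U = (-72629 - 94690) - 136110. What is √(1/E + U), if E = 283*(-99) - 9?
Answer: I*√2942349799630/3114 ≈ 550.84*I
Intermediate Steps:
U = -303429 (U = -167319 - 136110 = -303429)
E = -28026 (E = -28017 - 9 = -28026)
√(1/E + U) = √(1/(-28026) - 303429) = √(-1/28026 - 303429) = √(-8503901155/28026) = I*√2942349799630/3114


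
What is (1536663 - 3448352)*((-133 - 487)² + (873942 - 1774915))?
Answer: 987526921797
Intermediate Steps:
(1536663 - 3448352)*((-133 - 487)² + (873942 - 1774915)) = -1911689*((-620)² - 900973) = -1911689*(384400 - 900973) = -1911689*(-516573) = 987526921797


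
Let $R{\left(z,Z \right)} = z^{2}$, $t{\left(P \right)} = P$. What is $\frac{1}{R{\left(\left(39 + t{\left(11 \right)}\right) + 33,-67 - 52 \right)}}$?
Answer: $\frac{1}{6889} \approx 0.00014516$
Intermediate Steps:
$\frac{1}{R{\left(\left(39 + t{\left(11 \right)}\right) + 33,-67 - 52 \right)}} = \frac{1}{\left(\left(39 + 11\right) + 33\right)^{2}} = \frac{1}{\left(50 + 33\right)^{2}} = \frac{1}{83^{2}} = \frac{1}{6889}$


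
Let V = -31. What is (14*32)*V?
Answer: -13888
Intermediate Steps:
(14*32)*V = (14*32)*(-31) = 448*(-31) = -13888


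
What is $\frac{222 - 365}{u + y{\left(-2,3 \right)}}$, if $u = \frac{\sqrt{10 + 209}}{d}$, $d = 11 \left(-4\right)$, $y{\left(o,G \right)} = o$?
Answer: $\frac{553696}{7525} - \frac{6292 \sqrt{219}}{7525} \approx 61.207$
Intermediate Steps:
$d = -44$
$u = - \frac{\sqrt{219}}{44}$ ($u = \frac{\sqrt{10 + 209}}{-44} = \sqrt{219} \left(- \frac{1}{44}\right) = - \frac{\sqrt{219}}{44} \approx -0.33633$)
$\frac{222 - 365}{u + y{\left(-2,3 \right)}} = \frac{222 - 365}{- \frac{\sqrt{219}}{44} - 2} = - \frac{143}{-2 - \frac{\sqrt{219}}{44}}$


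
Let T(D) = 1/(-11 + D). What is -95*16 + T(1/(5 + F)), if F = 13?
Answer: -299458/197 ≈ -1520.1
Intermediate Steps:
-95*16 + T(1/(5 + F)) = -95*16 + 1/(-11 + 1/(5 + 13)) = -1520 + 1/(-11 + 1/18) = -1520 + 1/(-197/18) = -1520 - 18/197 = -299458/197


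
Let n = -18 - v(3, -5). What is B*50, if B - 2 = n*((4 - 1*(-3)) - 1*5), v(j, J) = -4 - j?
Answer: -1000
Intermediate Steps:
n = -11 (n = -18 - (-4 - 1*3) = -18 - (-4 - 3) = -18 - 1*(-7) = -18 + 7 = -11)
B = -20 (B = 2 - 11*((4 - 1*(-3)) - 1*5) = 2 - 11*((4 + 3) - 5) = 2 - 11*(7 - 5) = 2 - 11*2 = 2 - 22 = -20)
B*50 = -20*50 = -1000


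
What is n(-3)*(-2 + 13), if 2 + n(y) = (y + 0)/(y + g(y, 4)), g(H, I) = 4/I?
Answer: -11/2 ≈ -5.5000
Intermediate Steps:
n(y) = -2 + y/(1 + y) (n(y) = -2 + (y + 0)/(y + 4/4) = -2 + y/(y + 4*(1/4)) = -2 + y/(y + 1) = -2 + y/(1 + y))
n(-3)*(-2 + 13) = ((-2 - 1*(-3))/(1 - 3))*(-2 + 13) = ((-2 + 3)/(-2))*11 = -1/2*1*11 = -1/2*11 = -11/2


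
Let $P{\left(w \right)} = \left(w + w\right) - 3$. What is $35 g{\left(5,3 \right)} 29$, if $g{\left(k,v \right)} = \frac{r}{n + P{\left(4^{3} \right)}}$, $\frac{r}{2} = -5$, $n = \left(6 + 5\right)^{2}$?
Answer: $- \frac{5075}{123} \approx -41.26$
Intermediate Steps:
$n = 121$ ($n = 11^{2} = 121$)
$P{\left(w \right)} = -3 + 2 w$ ($P{\left(w \right)} = 2 w - 3 = -3 + 2 w$)
$r = -10$ ($r = 2 \left(-5\right) = -10$)
$g{\left(k,v \right)} = - \frac{5}{123}$ ($g{\left(k,v \right)} = - \frac{10}{121 - \left(3 - 2 \cdot 4^{3}\right)} = - \frac{10}{121 + \left(-3 + 2 \cdot 64\right)} = - \frac{10}{121 + \left(-3 + 128\right)} = - \frac{10}{121 + 125} = - \frac{10}{246} = \left(-10\right) \frac{1}{246} = - \frac{5}{123}$)
$35 g{\left(5,3 \right)} 29 = 35 \left(- \frac{5}{123}\right) 29 = \left(- \frac{175}{123}\right) 29 = - \frac{5075}{123}$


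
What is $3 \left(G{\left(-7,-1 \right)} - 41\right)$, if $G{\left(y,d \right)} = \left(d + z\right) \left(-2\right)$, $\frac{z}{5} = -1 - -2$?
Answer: $-147$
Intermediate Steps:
$z = 5$ ($z = 5 \left(-1 - -2\right) = 5 \left(-1 + 2\right) = 5 \cdot 1 = 5$)
$G{\left(y,d \right)} = -10 - 2 d$ ($G{\left(y,d \right)} = \left(d + 5\right) \left(-2\right) = \left(5 + d\right) \left(-2\right) = -10 - 2 d$)
$3 \left(G{\left(-7,-1 \right)} - 41\right) = 3 \left(\left(-10 - -2\right) - 41\right) = 3 \left(\left(-10 + 2\right) - 41\right) = 3 \left(-8 - 41\right) = 3 \left(-49\right) = -147$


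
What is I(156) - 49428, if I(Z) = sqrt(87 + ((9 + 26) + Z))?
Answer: -49428 + sqrt(278) ≈ -49411.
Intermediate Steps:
I(Z) = sqrt(122 + Z) (I(Z) = sqrt(87 + (35 + Z)) = sqrt(122 + Z))
I(156) - 49428 = sqrt(122 + 156) - 49428 = sqrt(278) - 49428 = -49428 + sqrt(278)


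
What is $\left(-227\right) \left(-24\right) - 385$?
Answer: $5063$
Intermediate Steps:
$\left(-227\right) \left(-24\right) - 385 = 5448 - 385 = 5063$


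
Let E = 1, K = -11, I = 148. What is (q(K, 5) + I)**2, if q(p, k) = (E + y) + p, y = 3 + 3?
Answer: 20736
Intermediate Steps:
y = 6
q(p, k) = 7 + p (q(p, k) = (1 + 6) + p = 7 + p)
(q(K, 5) + I)**2 = ((7 - 11) + 148)**2 = (-4 + 148)**2 = 144**2 = 20736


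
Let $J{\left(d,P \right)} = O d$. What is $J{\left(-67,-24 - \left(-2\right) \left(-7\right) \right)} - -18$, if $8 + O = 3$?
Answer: $353$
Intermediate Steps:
$O = -5$ ($O = -8 + 3 = -5$)
$J{\left(d,P \right)} = - 5 d$
$J{\left(-67,-24 - \left(-2\right) \left(-7\right) \right)} - -18 = \left(-5\right) \left(-67\right) - -18 = 335 + 18 = 353$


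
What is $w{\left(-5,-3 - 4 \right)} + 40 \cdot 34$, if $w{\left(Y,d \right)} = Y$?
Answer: $1355$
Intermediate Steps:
$w{\left(-5,-3 - 4 \right)} + 40 \cdot 34 = -5 + 40 \cdot 34 = -5 + 1360 = 1355$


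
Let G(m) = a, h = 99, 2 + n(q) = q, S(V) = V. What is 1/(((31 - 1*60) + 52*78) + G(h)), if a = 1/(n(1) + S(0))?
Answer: 1/4026 ≈ 0.00024839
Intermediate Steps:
n(q) = -2 + q
a = -1 (a = 1/((-2 + 1) + 0) = 1/(-1 + 0) = 1/(-1) = -1)
G(m) = -1
1/(((31 - 1*60) + 52*78) + G(h)) = 1/(((31 - 1*60) + 52*78) - 1) = 1/(((31 - 60) + 4056) - 1) = 1/((-29 + 4056) - 1) = 1/(4027 - 1) = 1/4026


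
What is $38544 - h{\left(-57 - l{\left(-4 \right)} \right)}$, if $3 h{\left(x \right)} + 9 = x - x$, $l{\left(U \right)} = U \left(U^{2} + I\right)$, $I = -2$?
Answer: $38547$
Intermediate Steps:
$l{\left(U \right)} = U \left(-2 + U^{2}\right)$ ($l{\left(U \right)} = U \left(U^{2} - 2\right) = U \left(-2 + U^{2}\right)$)
$h{\left(x \right)} = -3$ ($h{\left(x \right)} = -3 + \frac{x - x}{3} = -3 + \frac{1}{3} \cdot 0 = -3 + 0 = -3$)
$38544 - h{\left(-57 - l{\left(-4 \right)} \right)} = 38544 - -3 = 38544 + 3 = 38547$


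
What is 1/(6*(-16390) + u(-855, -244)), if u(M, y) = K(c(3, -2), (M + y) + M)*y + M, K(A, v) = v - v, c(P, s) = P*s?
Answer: -1/99195 ≈ -1.0081e-5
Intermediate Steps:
K(A, v) = 0
u(M, y) = M (u(M, y) = 0*y + M = 0 + M = M)
1/(6*(-16390) + u(-855, -244)) = 1/(6*(-16390) - 855) = 1/(-98340 - 855) = 1/(-99195) = -1/99195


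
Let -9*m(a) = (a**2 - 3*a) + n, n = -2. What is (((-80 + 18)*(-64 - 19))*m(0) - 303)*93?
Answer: 234515/3 ≈ 78172.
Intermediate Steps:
m(a) = 2/9 - a**2/9 + a/3 (m(a) = -((a**2 - 3*a) - 2)/9 = -(-2 + a**2 - 3*a)/9 = 2/9 - a**2/9 + a/3)
(((-80 + 18)*(-64 - 19))*m(0) - 303)*93 = (((-80 + 18)*(-64 - 19))*(2/9 - 1/9*0**2 + (1/3)*0) - 303)*93 = ((-62*(-83))*(2/9 - 1/9*0 + 0) - 303)*93 = (5146*(2/9 + 0 + 0) - 303)*93 = (5146*(2/9) - 303)*93 = (10292/9 - 303)*93 = (7565/9)*93 = 234515/3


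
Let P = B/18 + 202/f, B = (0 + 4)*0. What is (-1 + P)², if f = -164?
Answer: 33489/6724 ≈ 4.9805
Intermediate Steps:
B = 0 (B = 4*0 = 0)
P = -101/82 (P = 0/18 + 202/(-164) = 0*(1/18) + 202*(-1/164) = 0 - 101/82 = -101/82 ≈ -1.2317)
(-1 + P)² = (-1 - 101/82)² = (-183/82)² = 33489/6724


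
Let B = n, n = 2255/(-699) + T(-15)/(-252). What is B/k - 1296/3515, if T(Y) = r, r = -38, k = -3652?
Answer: -138633834391/376862187240 ≈ -0.36786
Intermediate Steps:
T(Y) = -38
n = -90283/29358 (n = 2255/(-699) - 38/(-252) = 2255*(-1/699) - 38*(-1/252) = -2255/699 + 19/126 = -90283/29358 ≈ -3.0752)
B = -90283/29358 ≈ -3.0752
B/k - 1296/3515 = -90283/29358/(-3652) - 1296/3515 = -90283/29358*(-1/3652) - 1296*1/3515 = 90283/107215416 - 1296/3515 = -138633834391/376862187240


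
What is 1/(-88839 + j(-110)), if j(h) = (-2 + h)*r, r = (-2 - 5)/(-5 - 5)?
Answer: -5/444587 ≈ -1.1246e-5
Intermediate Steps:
r = 7/10 (r = -7/(-10) = -7*(-⅒) = 7/10 ≈ 0.70000)
j(h) = -7/5 + 7*h/10 (j(h) = (-2 + h)*(7/10) = -7/5 + 7*h/10)
1/(-88839 + j(-110)) = 1/(-88839 + (-7/5 + (7/10)*(-110))) = 1/(-88839 + (-7/5 - 77)) = 1/(-88839 - 392/5) = 1/(-444587/5) = -5/444587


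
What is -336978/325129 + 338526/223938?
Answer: 640785935/1348309963 ≈ 0.47525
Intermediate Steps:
-336978/325129 + 338526/223938 = -336978*1/325129 + 338526*(1/223938) = -336978/325129 + 6269/4147 = 640785935/1348309963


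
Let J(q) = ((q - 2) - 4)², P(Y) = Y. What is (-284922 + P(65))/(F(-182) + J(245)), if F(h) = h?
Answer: -284857/56939 ≈ -5.0028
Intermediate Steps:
J(q) = (-6 + q)² (J(q) = ((-2 + q) - 4)² = (-6 + q)²)
(-284922 + P(65))/(F(-182) + J(245)) = (-284922 + 65)/(-182 + (-6 + 245)²) = -284857/(-182 + 239²) = -284857/(-182 + 57121) = -284857/56939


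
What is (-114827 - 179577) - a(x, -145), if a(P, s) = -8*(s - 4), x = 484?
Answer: -295596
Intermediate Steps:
a(P, s) = 32 - 8*s (a(P, s) = -8*(-4 + s) = 32 - 8*s)
(-114827 - 179577) - a(x, -145) = (-114827 - 179577) - (32 - 8*(-145)) = -294404 - (32 + 1160) = -294404 - 1*1192 = -294404 - 1192 = -295596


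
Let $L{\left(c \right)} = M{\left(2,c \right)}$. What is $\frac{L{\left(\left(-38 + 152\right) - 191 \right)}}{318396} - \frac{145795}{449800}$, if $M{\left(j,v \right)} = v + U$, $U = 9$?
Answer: $- \frac{178658197}{550825080} \approx -0.32435$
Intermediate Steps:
$M{\left(j,v \right)} = 9 + v$ ($M{\left(j,v \right)} = v + 9 = 9 + v$)
$L{\left(c \right)} = 9 + c$
$\frac{L{\left(\left(-38 + 152\right) - 191 \right)}}{318396} - \frac{145795}{449800} = \frac{9 + \left(\left(-38 + 152\right) - 191\right)}{318396} - \frac{145795}{449800} = \left(9 + \left(114 - 191\right)\right) \frac{1}{318396} - \frac{2243}{6920} = \left(9 - 77\right) \frac{1}{318396} - \frac{2243}{6920} = \left(-68\right) \frac{1}{318396} - \frac{2243}{6920} = - \frac{17}{79599} - \frac{2243}{6920} = - \frac{178658197}{550825080}$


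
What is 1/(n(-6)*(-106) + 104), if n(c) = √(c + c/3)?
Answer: 13/12588 + 53*I*√2/25176 ≈ 0.0010327 + 0.0029772*I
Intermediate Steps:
n(c) = 2*√3*√c/3 (n(c) = √(c + c*(⅓)) = √(c + c/3) = √(4*c/3) = 2*√3*√c/3)
1/(n(-6)*(-106) + 104) = 1/((2*√3*√(-6)/3)*(-106) + 104) = 1/((2*√3*(I*√6)/3)*(-106) + 104) = 1/((2*I*√2)*(-106) + 104) = 1/(-212*I*√2 + 104) = 1/(104 - 212*I*√2)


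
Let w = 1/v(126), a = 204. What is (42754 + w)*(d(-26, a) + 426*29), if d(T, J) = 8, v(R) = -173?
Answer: 91434803642/173 ≈ 5.2852e+8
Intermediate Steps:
w = -1/173 (w = 1/(-173) = -1/173 ≈ -0.0057803)
(42754 + w)*(d(-26, a) + 426*29) = (42754 - 1/173)*(8 + 426*29) = 7396441*(8 + 12354)/173 = (7396441/173)*12362 = 91434803642/173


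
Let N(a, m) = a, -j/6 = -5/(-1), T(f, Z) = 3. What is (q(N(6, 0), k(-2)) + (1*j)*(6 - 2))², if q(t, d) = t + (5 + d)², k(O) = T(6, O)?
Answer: 2500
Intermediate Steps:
j = -30 (j = -(-30)/(-1) = -(-30)*(-1) = -6*5 = -30)
k(O) = 3
(q(N(6, 0), k(-2)) + (1*j)*(6 - 2))² = ((6 + (5 + 3)²) + (1*(-30))*(6 - 2))² = ((6 + 8²) - 30*4)² = ((6 + 64) - 120)² = (70 - 120)² = (-50)² = 2500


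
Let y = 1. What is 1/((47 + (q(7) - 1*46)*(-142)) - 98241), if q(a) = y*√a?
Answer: -45831/4200890548 + 71*√7/4200890548 ≈ -1.0865e-5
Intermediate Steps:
q(a) = √a (q(a) = 1*√a = √a)
1/((47 + (q(7) - 1*46)*(-142)) - 98241) = 1/((47 + (√7 - 1*46)*(-142)) - 98241) = 1/((47 + (√7 - 46)*(-142)) - 98241) = 1/((47 + (-46 + √7)*(-142)) - 98241) = 1/((47 + (6532 - 142*√7)) - 98241) = 1/((6579 - 142*√7) - 98241) = 1/(-91662 - 142*√7)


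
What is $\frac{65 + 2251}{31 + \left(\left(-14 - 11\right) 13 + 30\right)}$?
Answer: $- \frac{193}{22} \approx -8.7727$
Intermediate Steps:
$\frac{65 + 2251}{31 + \left(\left(-14 - 11\right) 13 + 30\right)} = \frac{2316}{31 + \left(\left(-14 - 11\right) 13 + 30\right)} = \frac{2316}{31 + \left(\left(-25\right) 13 + 30\right)} = \frac{2316}{31 + \left(-325 + 30\right)} = \frac{2316}{31 - 295} = \frac{2316}{-264} = 2316 \left(- \frac{1}{264}\right) = - \frac{193}{22}$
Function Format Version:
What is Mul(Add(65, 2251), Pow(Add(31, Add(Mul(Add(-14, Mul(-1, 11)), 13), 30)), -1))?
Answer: Rational(-193, 22) ≈ -8.7727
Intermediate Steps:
Mul(Add(65, 2251), Pow(Add(31, Add(Mul(Add(-14, Mul(-1, 11)), 13), 30)), -1)) = Mul(2316, Pow(Add(31, Add(Mul(Add(-14, -11), 13), 30)), -1)) = Mul(2316, Pow(Add(31, Add(Mul(-25, 13), 30)), -1)) = Mul(2316, Pow(Add(31, Add(-325, 30)), -1)) = Mul(2316, Pow(Add(31, -295), -1)) = Mul(2316, Pow(-264, -1)) = Mul(2316, Rational(-1, 264)) = Rational(-193, 22)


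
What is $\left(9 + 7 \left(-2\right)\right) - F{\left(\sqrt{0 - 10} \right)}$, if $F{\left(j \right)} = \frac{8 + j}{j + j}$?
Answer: $- \frac{11}{2} + \frac{2 i \sqrt{10}}{5} \approx -5.5 + 1.2649 i$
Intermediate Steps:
$F{\left(j \right)} = \frac{8 + j}{2 j}$
$\left(9 + 7 \left(-2\right)\right) - F{\left(\sqrt{0 - 10} \right)} = \left(9 + 7 \left(-2\right)\right) - \frac{8 + \sqrt{0 - 10}}{2 \sqrt{0 - 10}} = \left(9 - 14\right) - \frac{8 + \sqrt{-10}}{2 \sqrt{-10}} = -5 - \frac{8 + i \sqrt{10}}{2 i \sqrt{10}} = -5 - \frac{- \frac{i \sqrt{10}}{10} \left(8 + i \sqrt{10}\right)}{2} = -5 - - \frac{i \sqrt{10} \left(8 + i \sqrt{10}\right)}{20} = -5 + \frac{i \sqrt{10} \left(8 + i \sqrt{10}\right)}{20}$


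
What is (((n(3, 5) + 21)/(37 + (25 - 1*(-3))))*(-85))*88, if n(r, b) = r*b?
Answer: -53856/13 ≈ -4142.8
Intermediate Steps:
n(r, b) = b*r
(((n(3, 5) + 21)/(37 + (25 - 1*(-3))))*(-85))*88 = (((5*3 + 21)/(37 + (25 - 1*(-3))))*(-85))*88 = (((15 + 21)/(37 + (25 + 3)))*(-85))*88 = ((36/(37 + 28))*(-85))*88 = ((36/65)*(-85))*88 = -612/13*88 = -53856/13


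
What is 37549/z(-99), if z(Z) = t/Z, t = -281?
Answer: 3717351/281 ≈ 13229.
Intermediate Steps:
z(Z) = -281/Z
37549/z(-99) = 37549/((-281/(-99))) = 37549/((-281*(-1/99))) = 37549/(281/99) = 37549*(99/281) = 3717351/281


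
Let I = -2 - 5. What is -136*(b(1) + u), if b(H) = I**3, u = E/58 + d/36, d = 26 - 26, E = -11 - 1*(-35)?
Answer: 1351160/29 ≈ 46592.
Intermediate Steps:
I = -7
E = 24 (E = -11 + 35 = 24)
d = 0
u = 12/29 (u = 24/58 + 0/36 = 24*(1/58) + 0*(1/36) = 12/29 + 0 = 12/29 ≈ 0.41379)
b(H) = -343 (b(H) = (-7)**3 = -343)
-136*(b(1) + u) = -136*(-343 + 12/29) = -136*(-9935/29) = 1351160/29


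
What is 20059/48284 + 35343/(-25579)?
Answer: -1193412251/1235056436 ≈ -0.96628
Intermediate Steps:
20059/48284 + 35343/(-25579) = 20059*(1/48284) + 35343*(-1/25579) = 20059/48284 - 35343/25579 = -1193412251/1235056436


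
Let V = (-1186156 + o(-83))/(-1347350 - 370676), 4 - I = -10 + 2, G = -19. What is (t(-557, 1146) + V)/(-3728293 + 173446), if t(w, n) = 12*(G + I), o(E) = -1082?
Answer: 2650499/113098510593 ≈ 2.3435e-5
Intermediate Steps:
I = 12 (I = 4 - (-10 + 2) = 4 - 1*(-8) = 4 + 8 = 12)
V = 593619/859013 (V = (-1186156 - 1082)/(-1347350 - 370676) = -1187238/(-1718026) = -1187238*(-1/1718026) = 593619/859013 ≈ 0.69105)
t(w, n) = -84 (t(w, n) = 12*(-19 + 12) = 12*(-7) = -84)
(t(-557, 1146) + V)/(-3728293 + 173446) = (-84 + 593619/859013)/(-3728293 + 173446) = -71563473/859013/(-3554847) = -71563473/859013*(-1/3554847) = 2650499/113098510593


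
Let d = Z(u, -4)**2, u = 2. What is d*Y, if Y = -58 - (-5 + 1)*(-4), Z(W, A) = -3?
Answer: -666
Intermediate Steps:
Y = -74 (Y = -58 - (-4)*(-4) = -58 - 1*16 = -58 - 16 = -74)
d = 9 (d = (-3)**2 = 9)
d*Y = 9*(-74) = -666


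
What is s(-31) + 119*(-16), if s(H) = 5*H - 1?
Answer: -2060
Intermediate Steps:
s(H) = -1 + 5*H
s(-31) + 119*(-16) = (-1 + 5*(-31)) + 119*(-16) = (-1 - 155) - 1904 = -156 - 1904 = -2060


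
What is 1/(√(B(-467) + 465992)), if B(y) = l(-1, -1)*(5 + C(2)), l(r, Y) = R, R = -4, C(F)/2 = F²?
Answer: √116485/232970 ≈ 0.0014650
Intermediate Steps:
C(F) = 2*F²
l(r, Y) = -4
B(y) = -52 (B(y) = -4*(5 + 2*2²) = -4*(5 + 2*4) = -4*(5 + 8) = -4*13 = -52)
1/(√(B(-467) + 465992)) = 1/(√(-52 + 465992)) = 1/(√465940) = 1/(2*√116485) = √116485/232970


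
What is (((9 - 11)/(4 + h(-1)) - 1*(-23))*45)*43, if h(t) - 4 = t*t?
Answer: 44075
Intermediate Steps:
h(t) = 4 + t² (h(t) = 4 + t*t = 4 + t²)
(((9 - 11)/(4 + h(-1)) - 1*(-23))*45)*43 = (((9 - 11)/(4 + (4 + (-1)²)) - 1*(-23))*45)*43 = ((-2/(4 + (4 + 1)) + 23)*45)*43 = ((-2/(4 + 5) + 23)*45)*43 = ((-2/9 + 23)*45)*43 = ((205/9)*45)*43 = 1025*43 = 44075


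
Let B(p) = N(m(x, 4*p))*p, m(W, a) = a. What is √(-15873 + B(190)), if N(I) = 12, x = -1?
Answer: I*√13593 ≈ 116.59*I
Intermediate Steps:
B(p) = 12*p
√(-15873 + B(190)) = √(-15873 + 12*190) = √(-15873 + 2280) = √(-13593) = I*√13593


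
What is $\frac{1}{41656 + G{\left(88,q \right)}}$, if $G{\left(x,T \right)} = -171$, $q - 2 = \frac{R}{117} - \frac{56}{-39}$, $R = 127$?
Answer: $\frac{1}{41485} \approx 2.4105 \cdot 10^{-5}$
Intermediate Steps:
$q = \frac{529}{117}$ ($q = 2 + \left(\frac{127}{117} - \frac{56}{-39}\right) = 2 + \left(127 \cdot \frac{1}{117} - - \frac{56}{39}\right) = 2 + \left(\frac{127}{117} + \frac{56}{39}\right) = 2 + \frac{295}{117} = \frac{529}{117} \approx 4.5214$)
$\frac{1}{41656 + G{\left(88,q \right)}} = \frac{1}{41656 - 171} = \frac{1}{41485}$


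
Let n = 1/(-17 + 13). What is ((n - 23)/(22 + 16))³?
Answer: -804357/3511808 ≈ -0.22904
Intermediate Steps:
n = -¼ (n = 1/(-4) = -¼ ≈ -0.25000)
((n - 23)/(22 + 16))³ = ((-¼ - 23)/(22 + 16))³ = (-93/4/38)³ = (-93/4*1/38)³ = (-93/152)³ = -804357/3511808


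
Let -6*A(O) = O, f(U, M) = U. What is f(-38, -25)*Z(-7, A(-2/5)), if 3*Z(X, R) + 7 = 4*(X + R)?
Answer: 19798/45 ≈ 439.96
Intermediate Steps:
A(O) = -O/6
Z(X, R) = -7/3 + 4*R/3 + 4*X/3 (Z(X, R) = -7/3 + (4*(X + R))/3 = -7/3 + (4*(R + X))/3 = -7/3 + (4*R + 4*X)/3 = -7/3 + (4*R/3 + 4*X/3) = -7/3 + 4*R/3 + 4*X/3)
f(-38, -25)*Z(-7, A(-2/5)) = -38*(-7/3 + 4*(-(-1)/(3*5))/3 + (4/3)*(-7)) = -38*(-7/3 + 4*(-(-1)/(3*5))/3 - 28/3) = -38*(-7/3 + 4*(-⅙*(-⅖))/3 - 28/3) = -38*(-7/3 + (4/3)*(1/15) - 28/3) = -38*(-7/3 + 4/45 - 28/3) = -38*(-521/45) = 19798/45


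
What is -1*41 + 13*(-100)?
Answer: -1341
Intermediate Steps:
-1*41 + 13*(-100) = -41 - 1300 = -1341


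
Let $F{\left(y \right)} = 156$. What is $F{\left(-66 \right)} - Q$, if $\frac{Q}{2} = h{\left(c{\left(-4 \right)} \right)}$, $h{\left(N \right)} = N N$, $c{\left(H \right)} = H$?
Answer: $124$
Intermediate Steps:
$h{\left(N \right)} = N^{2}$
$Q = 32$ ($Q = 2 \left(-4\right)^{2} = 2 \cdot 16 = 32$)
$F{\left(-66 \right)} - Q = 156 - 32 = 124$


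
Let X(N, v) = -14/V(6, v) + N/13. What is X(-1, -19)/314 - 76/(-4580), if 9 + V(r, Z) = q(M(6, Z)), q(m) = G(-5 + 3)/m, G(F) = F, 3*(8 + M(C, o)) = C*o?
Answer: 5133512/240705335 ≈ 0.021327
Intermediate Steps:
M(C, o) = -8 + C*o/3 (M(C, o) = -8 + (C*o)/3 = -8 + C*o/3)
q(m) = -2/m (q(m) = (-5 + 3)/m = -2/m)
V(r, Z) = -9 - 2/(-8 + 2*Z) (V(r, Z) = -9 - 2/(-8 + (⅓)*6*Z) = -9 - 2/(-8 + 2*Z))
X(N, v) = N/13 - 14*(-4 + v)/(35 - 9*v) (X(N, v) = -14*(-4 + v)/(35 - 9*v) + N/13 = N/13 - 14*(-4 + v)/(35 - 9*v))
X(-1, -19)/314 - 76/(-4580) = ((-728 + 182*(-19) - (-35 + 9*(-19)))/(13*(-35 + 9*(-19))))/314 - 76/(-4580) = ((-728 - 3458 - (-35 - 171))/(13*(-35 - 171)))*(1/314) - 76*(-1/4580) = ((1/13)*(-728 - 3458 - 1*(-206))/(-206))*(1/314) + 19/1145 = ((1/13)*(-1/206)*(-728 - 3458 + 206))*(1/314) + 19/1145 = ((1/13)*(-1/206)*(-3980))*(1/314) + 19/1145 = (1990/1339)*(1/314) + 19/1145 = 995/210223 + 19/1145 = 5133512/240705335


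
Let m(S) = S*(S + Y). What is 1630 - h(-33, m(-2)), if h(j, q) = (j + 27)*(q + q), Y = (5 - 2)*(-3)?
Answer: 1894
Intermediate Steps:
Y = -9 (Y = 3*(-3) = -9)
m(S) = S*(-9 + S) (m(S) = S*(S - 9) = S*(-9 + S))
h(j, q) = 2*q*(27 + j) (h(j, q) = (27 + j)*(2*q) = 2*q*(27 + j))
1630 - h(-33, m(-2)) = 1630 - 2*(-2*(-9 - 2))*(27 - 33) = 1630 - 2*(-2*(-11))*(-6) = 1630 - 2*22*(-6) = 1630 - 1*(-264) = 1630 + 264 = 1894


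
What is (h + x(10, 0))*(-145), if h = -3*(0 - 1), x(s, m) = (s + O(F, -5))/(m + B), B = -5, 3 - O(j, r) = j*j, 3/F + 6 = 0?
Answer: -261/4 ≈ -65.250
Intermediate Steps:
F = -1/2 (F = 3/(-6 + 0) = 3/(-6) = 3*(-1/6) = -1/2 ≈ -0.50000)
O(j, r) = 3 - j**2 (O(j, r) = 3 - j*j = 3 - j**2)
x(s, m) = (11/4 + s)/(-5 + m) (x(s, m) = (s + (3 - (-1/2)**2))/(m - 5) = (s + (3 - 1*1/4))/(-5 + m) = (s + (3 - 1/4))/(-5 + m) = (s + 11/4)/(-5 + m) = (11/4 + s)/(-5 + m))
h = 3 (h = -3*(-1) = 3)
(h + x(10, 0))*(-145) = (3 + (11/4 + 10)/(-5 + 0))*(-145) = (3 + (51/4)/(-5))*(-145) = (3 - 1/5*51/4)*(-145) = (3 - 51/20)*(-145) = (9/20)*(-145) = -261/4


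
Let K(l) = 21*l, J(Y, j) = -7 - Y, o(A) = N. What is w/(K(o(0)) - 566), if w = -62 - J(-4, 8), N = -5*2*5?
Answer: 59/1616 ≈ 0.036510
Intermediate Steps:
N = -50 (N = -10*5 = -50)
o(A) = -50
w = -59 (w = -62 - (-7 - 1*(-4)) = -62 - (-7 + 4) = -62 - 1*(-3) = -62 + 3 = -59)
w/(K(o(0)) - 566) = -59/(21*(-50) - 566) = -59/(-1050 - 566) = -59/(-1616) = -59*(-1/1616) = 59/1616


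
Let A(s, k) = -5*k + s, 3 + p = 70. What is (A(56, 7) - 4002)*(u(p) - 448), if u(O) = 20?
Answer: 1703868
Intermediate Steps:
p = 67 (p = -3 + 70 = 67)
A(s, k) = s - 5*k
(A(56, 7) - 4002)*(u(p) - 448) = ((56 - 5*7) - 4002)*(20 - 448) = ((56 - 35) - 4002)*(-428) = (21 - 4002)*(-428) = -3981*(-428) = 1703868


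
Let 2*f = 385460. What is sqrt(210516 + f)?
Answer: sqrt(403246) ≈ 635.02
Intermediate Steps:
f = 192730 (f = (1/2)*385460 = 192730)
sqrt(210516 + f) = sqrt(210516 + 192730) = sqrt(403246)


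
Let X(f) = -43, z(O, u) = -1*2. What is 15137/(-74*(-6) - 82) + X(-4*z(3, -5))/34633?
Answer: 524224155/12537146 ≈ 41.814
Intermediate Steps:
z(O, u) = -2
15137/(-74*(-6) - 82) + X(-4*z(3, -5))/34633 = 15137/(-74*(-6) - 82) - 43/34633 = 15137/(444 - 82) - 43*1/34633 = 15137/362 - 43/34633 = 524224155/12537146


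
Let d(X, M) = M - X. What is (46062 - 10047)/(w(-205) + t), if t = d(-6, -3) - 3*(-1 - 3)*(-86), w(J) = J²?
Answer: 36015/40996 ≈ 0.87850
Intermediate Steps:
t = -1029 (t = (-3 - 1*(-6)) - 3*(-1 - 3)*(-86) = (-3 + 6) - 3*(-4)*(-86) = 3 + 12*(-86) = 3 - 1032 = -1029)
(46062 - 10047)/(w(-205) + t) = (46062 - 10047)/((-205)² - 1029) = 36015/(42025 - 1029) = 36015/40996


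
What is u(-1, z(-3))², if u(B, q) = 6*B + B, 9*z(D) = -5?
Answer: 49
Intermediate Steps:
z(D) = -5/9 (z(D) = (⅑)*(-5) = -5/9)
u(B, q) = 7*B
u(-1, z(-3))² = (7*(-1))² = (-7)² = 49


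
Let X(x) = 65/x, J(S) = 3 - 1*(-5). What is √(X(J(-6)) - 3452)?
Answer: I*√55102/4 ≈ 58.685*I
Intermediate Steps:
J(S) = 8 (J(S) = 3 + 5 = 8)
√(X(J(-6)) - 3452) = √(65/8 - 3452) = √(-27551/8) = I*√55102/4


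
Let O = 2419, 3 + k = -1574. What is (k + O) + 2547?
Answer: 3389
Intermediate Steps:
k = -1577 (k = -3 - 1574 = -1577)
(k + O) + 2547 = (-1577 + 2419) + 2547 = 842 + 2547 = 3389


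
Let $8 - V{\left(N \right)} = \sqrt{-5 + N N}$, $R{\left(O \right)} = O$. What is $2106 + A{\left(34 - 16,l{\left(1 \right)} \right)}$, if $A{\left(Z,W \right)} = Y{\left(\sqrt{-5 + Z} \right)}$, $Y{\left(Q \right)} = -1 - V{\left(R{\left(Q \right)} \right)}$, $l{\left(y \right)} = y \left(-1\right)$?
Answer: $2097 + 2 \sqrt{2} \approx 2099.8$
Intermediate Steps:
$l{\left(y \right)} = - y$
$V{\left(N \right)} = 8 - \sqrt{-5 + N^{2}}$ ($V{\left(N \right)} = 8 - \sqrt{-5 + N N} = 8 - \sqrt{-5 + N^{2}}$)
$Y{\left(Q \right)} = -9 + \sqrt{-5 + Q^{2}}$ ($Y{\left(Q \right)} = -1 - \left(8 - \sqrt{-5 + Q^{2}}\right) = -1 + \left(-8 + \sqrt{-5 + Q^{2}}\right) = -9 + \sqrt{-5 + Q^{2}}$)
$A{\left(Z,W \right)} = -9 + \sqrt{-10 + Z}$ ($A{\left(Z,W \right)} = -9 + \sqrt{-5 + \left(\sqrt{-5 + Z}\right)^{2}} = -9 + \sqrt{-5 + \left(-5 + Z\right)} = -9 + \sqrt{-10 + Z}$)
$2106 + A{\left(34 - 16,l{\left(1 \right)} \right)} = 2106 - \left(9 - \sqrt{-10 + \left(34 - 16\right)}\right) = 2106 - \left(9 - \sqrt{-10 + 18}\right) = 2106 - \left(9 - \sqrt{8}\right) = 2106 - \left(9 - 2 \sqrt{2}\right) = 2097 + 2 \sqrt{2}$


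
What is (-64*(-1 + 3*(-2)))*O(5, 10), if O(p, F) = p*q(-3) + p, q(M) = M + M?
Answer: -11200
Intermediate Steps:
q(M) = 2*M
O(p, F) = -5*p (O(p, F) = p*(2*(-3)) + p = p*(-6) + p = -6*p + p = -5*p)
(-64*(-1 + 3*(-2)))*O(5, 10) = (-64*(-1 + 3*(-2)))*(-5*5) = -64*(-1 - 6)*(-25) = -64*(-7)*(-25) = 448*(-25) = -11200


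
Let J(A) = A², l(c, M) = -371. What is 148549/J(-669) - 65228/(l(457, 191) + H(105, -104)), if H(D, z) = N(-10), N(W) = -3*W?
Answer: 29244164117/152618301 ≈ 191.62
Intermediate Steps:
H(D, z) = 30 (H(D, z) = -3*(-10) = 30)
148549/J(-669) - 65228/(l(457, 191) + H(105, -104)) = 148549/((-669)²) - 65228/(-371 + 30) = 148549/447561 - 65228/(-341) = 148549*(1/447561) - 65228*(-1/341) = 148549/447561 + 65228/341 = 29244164117/152618301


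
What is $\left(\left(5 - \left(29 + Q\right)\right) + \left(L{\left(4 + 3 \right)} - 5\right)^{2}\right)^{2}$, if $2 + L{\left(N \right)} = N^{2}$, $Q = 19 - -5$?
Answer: $2944656$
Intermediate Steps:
$Q = 24$ ($Q = 19 + 5 = 24$)
$L{\left(N \right)} = -2 + N^{2}$
$\left(\left(5 - \left(29 + Q\right)\right) + \left(L{\left(4 + 3 \right)} - 5\right)^{2}\right)^{2} = \left(\left(5 - 53\right) + \left(\left(-2 + \left(4 + 3\right)^{2}\right) - 5\right)^{2}\right)^{2} = \left(\left(5 - 53\right) + \left(\left(-2 + 7^{2}\right) - 5\right)^{2}\right)^{2} = \left(\left(5 - 53\right) + \left(\left(-2 + 49\right) - 5\right)^{2}\right)^{2} = \left(-48 + \left(47 - 5\right)^{2}\right)^{2} = \left(-48 + 42^{2}\right)^{2} = \left(-48 + 1764\right)^{2} = 1716^{2} = 2944656$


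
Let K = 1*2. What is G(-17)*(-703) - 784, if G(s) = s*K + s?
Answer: 35069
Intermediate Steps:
K = 2
G(s) = 3*s (G(s) = s*2 + s = 2*s + s = 3*s)
G(-17)*(-703) - 784 = (3*(-17))*(-703) - 784 = -51*(-703) - 784 = 35853 - 784 = 35069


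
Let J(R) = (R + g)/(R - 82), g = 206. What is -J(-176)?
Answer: 5/43 ≈ 0.11628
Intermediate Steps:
J(R) = (206 + R)/(-82 + R) (J(R) = (R + 206)/(R - 82) = (206 + R)/(-82 + R))
-J(-176) = -(206 - 176)/(-82 - 176) = -30/(-258) = -(-1)*30/258 = -1*(-5/43) = 5/43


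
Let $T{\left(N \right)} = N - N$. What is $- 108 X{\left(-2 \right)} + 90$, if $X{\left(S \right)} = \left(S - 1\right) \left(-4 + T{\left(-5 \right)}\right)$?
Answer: $-1206$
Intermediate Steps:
$T{\left(N \right)} = 0$
$X{\left(S \right)} = 4 - 4 S$ ($X{\left(S \right)} = \left(S - 1\right) \left(-4 + 0\right) = \left(-1 + S\right) \left(-4\right) = 4 - 4 S$)
$- 108 X{\left(-2 \right)} + 90 = - 108 \left(4 - -8\right) + 90 = - 108 \left(4 + 8\right) + 90 = \left(-108\right) 12 + 90 = -1296 + 90 = -1206$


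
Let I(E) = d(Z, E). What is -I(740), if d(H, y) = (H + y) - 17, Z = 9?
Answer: -732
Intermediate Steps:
d(H, y) = -17 + H + y
I(E) = -8 + E (I(E) = -17 + 9 + E = -8 + E)
-I(740) = -(-8 + 740) = -1*732 = -732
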